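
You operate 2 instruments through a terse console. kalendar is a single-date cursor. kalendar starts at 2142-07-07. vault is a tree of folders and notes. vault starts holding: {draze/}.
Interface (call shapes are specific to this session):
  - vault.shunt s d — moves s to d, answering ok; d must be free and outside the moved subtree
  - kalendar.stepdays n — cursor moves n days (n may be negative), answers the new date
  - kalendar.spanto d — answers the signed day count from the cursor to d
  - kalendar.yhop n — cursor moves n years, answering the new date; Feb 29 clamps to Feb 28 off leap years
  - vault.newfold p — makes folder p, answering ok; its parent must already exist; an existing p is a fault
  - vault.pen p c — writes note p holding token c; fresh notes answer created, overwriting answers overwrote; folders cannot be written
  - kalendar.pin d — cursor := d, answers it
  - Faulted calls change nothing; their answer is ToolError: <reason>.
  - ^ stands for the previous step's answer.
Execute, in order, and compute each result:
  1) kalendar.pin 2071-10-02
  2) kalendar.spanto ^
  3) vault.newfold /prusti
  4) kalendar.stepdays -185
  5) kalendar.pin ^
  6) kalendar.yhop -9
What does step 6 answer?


Answer: 2062-03-31

Derivation:
>> kalendar.pin(2071-10-02)
<< 2071-10-02
>> kalendar.spanto(^)
<< 0
>> vault.newfold(/prusti)
<< ok
>> kalendar.stepdays(-185)
<< 2071-03-31
>> kalendar.pin(^)
<< 2071-03-31
>> kalendar.yhop(-9)
<< 2062-03-31


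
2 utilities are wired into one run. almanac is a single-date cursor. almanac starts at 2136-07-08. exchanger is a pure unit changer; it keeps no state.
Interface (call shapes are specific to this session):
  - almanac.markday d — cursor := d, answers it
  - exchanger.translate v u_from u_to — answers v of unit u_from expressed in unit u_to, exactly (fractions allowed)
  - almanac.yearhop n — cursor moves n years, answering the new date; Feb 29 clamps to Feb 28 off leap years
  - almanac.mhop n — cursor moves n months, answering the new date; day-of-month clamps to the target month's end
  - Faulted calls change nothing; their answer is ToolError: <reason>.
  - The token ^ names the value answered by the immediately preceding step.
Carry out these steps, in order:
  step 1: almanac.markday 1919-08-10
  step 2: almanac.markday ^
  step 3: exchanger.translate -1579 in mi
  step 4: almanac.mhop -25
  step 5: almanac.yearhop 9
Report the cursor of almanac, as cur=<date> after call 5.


Answer: cur=1926-07-10

Derivation:
→ markday(d→1919-08-10)
← 1919-08-10
→ markday(d→^)
← 1919-08-10
→ translate(v→-1579, u_from→in, u_to→mi)
← -1579/63360
→ mhop(n→-25)
← 1917-07-10
→ yearhop(n→9)
← 1926-07-10


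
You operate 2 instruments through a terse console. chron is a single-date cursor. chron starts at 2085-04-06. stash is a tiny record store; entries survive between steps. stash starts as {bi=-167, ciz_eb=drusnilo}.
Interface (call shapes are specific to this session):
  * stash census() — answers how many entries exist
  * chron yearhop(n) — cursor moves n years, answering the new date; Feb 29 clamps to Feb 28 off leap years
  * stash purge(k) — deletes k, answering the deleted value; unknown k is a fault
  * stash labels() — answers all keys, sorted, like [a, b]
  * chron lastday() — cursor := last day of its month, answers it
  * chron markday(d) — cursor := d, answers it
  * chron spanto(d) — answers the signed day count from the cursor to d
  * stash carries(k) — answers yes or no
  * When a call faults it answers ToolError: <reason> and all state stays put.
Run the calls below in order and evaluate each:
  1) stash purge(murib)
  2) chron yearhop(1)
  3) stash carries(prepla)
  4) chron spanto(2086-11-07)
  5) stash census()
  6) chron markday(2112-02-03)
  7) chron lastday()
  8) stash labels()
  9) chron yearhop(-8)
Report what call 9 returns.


~$ stash purge k→murib
= ToolError: no such key murib
~$ chron yearhop n→1
= 2086-04-06
~$ stash carries k→prepla
= no
~$ chron spanto d→2086-11-07
= 215
~$ stash census
= 2
~$ chron markday d→2112-02-03
= 2112-02-03
~$ chron lastday
= 2112-02-29
~$ stash labels
= [bi, ciz_eb]
~$ chron yearhop n→-8
= 2104-02-29

Answer: 2104-02-29


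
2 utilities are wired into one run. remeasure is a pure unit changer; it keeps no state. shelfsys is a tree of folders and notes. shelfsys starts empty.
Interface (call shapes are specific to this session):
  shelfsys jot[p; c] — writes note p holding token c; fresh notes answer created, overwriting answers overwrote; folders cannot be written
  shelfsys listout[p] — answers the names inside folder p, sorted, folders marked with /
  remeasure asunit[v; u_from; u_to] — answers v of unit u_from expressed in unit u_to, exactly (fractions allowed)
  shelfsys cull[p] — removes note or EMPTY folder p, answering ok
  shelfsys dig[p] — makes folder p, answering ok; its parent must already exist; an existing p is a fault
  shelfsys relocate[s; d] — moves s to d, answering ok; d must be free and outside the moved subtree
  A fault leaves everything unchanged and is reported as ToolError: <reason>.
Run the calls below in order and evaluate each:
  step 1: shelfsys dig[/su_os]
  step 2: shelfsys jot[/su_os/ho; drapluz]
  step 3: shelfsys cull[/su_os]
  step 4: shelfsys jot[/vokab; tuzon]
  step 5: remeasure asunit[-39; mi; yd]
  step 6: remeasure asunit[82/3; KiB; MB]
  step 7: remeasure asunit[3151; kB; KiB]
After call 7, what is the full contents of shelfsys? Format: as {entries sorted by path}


I run shelfsys dig passing p→/su_os, → ok.
I invoke shelfsys jot passing p→/su_os/ho, c→drapluz, → created.
Next I call shelfsys cull passing p→/su_os, giving ToolError: not empty.
Now I run shelfsys jot passing p→/vokab, c→tuzon, which returns created.
Calling remeasure asunit passing v→-39, u_from→mi, u_to→yd, and see -68640.
Calling remeasure asunit passing v→82/3, u_from→KiB, u_to→MB, → 1312/46875.
I try remeasure asunit passing v→3151, u_from→kB, u_to→KiB, and see 393875/128.

Answer: {su_os/, su_os/ho=drapluz, vokab=tuzon}


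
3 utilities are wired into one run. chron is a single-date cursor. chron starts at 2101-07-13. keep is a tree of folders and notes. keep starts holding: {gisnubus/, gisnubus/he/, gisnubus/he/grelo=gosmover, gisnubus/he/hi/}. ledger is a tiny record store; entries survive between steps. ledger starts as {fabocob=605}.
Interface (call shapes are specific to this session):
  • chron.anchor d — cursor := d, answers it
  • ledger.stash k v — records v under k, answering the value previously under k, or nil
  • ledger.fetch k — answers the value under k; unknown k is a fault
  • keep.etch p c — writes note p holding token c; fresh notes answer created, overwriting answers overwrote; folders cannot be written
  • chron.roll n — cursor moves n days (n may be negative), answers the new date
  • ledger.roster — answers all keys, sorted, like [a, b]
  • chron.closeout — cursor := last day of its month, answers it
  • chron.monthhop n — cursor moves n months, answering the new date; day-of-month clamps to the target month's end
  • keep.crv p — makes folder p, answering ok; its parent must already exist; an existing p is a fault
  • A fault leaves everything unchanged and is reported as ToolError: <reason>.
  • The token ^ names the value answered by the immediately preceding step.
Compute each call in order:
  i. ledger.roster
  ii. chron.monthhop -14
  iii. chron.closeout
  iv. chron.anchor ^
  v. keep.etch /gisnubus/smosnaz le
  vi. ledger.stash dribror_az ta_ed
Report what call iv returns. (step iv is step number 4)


→ roster()
← [fabocob]
→ monthhop(n='-14')
← 2100-05-13
→ closeout()
← 2100-05-31
→ anchor(d='^')
← 2100-05-31
→ etch(p='/gisnubus/smosnaz', c='le')
← created
→ stash(k='dribror_az', v='ta_ed')
← nil

Answer: 2100-05-31


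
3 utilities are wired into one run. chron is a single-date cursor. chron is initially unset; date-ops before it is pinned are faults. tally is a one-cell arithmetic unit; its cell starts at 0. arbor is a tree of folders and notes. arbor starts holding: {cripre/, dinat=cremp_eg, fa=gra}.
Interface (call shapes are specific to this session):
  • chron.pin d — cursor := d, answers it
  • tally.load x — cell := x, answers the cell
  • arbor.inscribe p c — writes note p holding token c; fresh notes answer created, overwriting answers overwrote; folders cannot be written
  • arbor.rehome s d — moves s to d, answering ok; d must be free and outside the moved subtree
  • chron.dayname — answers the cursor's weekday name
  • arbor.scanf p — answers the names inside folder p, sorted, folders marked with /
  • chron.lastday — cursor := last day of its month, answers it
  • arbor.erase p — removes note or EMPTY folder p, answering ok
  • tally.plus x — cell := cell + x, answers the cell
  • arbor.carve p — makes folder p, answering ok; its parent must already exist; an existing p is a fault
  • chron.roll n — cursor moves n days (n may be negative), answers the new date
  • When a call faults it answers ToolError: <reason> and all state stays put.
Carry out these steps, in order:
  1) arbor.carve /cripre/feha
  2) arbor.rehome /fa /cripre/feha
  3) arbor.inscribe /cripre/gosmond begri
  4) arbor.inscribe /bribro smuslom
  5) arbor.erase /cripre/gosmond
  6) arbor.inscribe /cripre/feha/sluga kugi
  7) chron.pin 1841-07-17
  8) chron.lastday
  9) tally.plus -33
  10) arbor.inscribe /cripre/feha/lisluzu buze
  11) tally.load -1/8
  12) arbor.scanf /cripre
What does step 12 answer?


$ carve p→/cripre/feha
= ok
$ rehome s→/fa d→/cripre/feha
= ToolError: exists
$ inscribe p→/cripre/gosmond c→begri
= created
$ inscribe p→/bribro c→smuslom
= created
$ erase p→/cripre/gosmond
= ok
$ inscribe p→/cripre/feha/sluga c→kugi
= created
$ pin d→1841-07-17
= 1841-07-17
$ lastday
= 1841-07-31
$ plus x→-33
= -33
$ inscribe p→/cripre/feha/lisluzu c→buze
= created
$ load x→-1/8
= -1/8
$ scanf p→/cripre
= [feha/]

Answer: [feha/]


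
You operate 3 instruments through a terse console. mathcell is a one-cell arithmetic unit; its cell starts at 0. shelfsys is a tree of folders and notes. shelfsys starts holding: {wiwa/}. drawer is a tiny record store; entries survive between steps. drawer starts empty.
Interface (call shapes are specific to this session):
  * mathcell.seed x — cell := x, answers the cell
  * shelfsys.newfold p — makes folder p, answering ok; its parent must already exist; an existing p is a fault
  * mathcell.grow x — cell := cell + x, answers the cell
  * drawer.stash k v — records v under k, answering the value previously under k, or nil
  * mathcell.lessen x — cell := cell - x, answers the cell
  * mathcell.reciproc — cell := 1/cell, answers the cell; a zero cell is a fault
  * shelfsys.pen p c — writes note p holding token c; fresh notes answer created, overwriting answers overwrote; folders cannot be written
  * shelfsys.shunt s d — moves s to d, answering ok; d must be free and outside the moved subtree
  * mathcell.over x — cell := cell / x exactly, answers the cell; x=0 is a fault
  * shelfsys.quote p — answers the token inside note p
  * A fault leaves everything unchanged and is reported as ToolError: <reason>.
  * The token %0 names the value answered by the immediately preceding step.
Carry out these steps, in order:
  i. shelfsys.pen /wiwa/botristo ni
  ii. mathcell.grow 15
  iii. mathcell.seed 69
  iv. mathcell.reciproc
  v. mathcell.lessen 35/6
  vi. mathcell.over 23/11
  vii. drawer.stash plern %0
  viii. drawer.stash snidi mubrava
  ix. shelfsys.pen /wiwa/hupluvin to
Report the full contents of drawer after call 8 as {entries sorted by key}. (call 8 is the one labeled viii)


Step: pen[p→/wiwa/botristo; c→ni]
Result: created
Step: grow[x→15]
Result: 15
Step: seed[x→69]
Result: 69
Step: reciproc[]
Result: 1/69
Step: lessen[x→35/6]
Result: -803/138
Step: over[x→23/11]
Result: -8833/3174
Step: stash[k→plern; v→%0]
Result: nil
Step: stash[k→snidi; v→mubrava]
Result: nil
Step: pen[p→/wiwa/hupluvin; c→to]
Result: created

Answer: {plern=-8833/3174, snidi=mubrava}


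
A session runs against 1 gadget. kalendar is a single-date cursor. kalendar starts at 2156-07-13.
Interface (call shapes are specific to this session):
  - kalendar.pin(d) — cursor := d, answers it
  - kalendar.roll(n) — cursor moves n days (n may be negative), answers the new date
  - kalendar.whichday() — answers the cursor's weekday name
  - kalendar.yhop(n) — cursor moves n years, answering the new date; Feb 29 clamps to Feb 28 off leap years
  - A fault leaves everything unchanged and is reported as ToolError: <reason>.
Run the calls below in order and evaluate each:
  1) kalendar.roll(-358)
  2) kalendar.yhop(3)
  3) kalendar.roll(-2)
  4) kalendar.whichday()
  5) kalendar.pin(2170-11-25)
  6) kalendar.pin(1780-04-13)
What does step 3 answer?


Answer: 2158-07-19

Derivation:
Do: kalendar.roll[n→-358]
See: 2155-07-21
Do: kalendar.yhop[n→3]
See: 2158-07-21
Do: kalendar.roll[n→-2]
See: 2158-07-19
Do: kalendar.whichday[]
See: Wednesday
Do: kalendar.pin[d→2170-11-25]
See: 2170-11-25
Do: kalendar.pin[d→1780-04-13]
See: 1780-04-13


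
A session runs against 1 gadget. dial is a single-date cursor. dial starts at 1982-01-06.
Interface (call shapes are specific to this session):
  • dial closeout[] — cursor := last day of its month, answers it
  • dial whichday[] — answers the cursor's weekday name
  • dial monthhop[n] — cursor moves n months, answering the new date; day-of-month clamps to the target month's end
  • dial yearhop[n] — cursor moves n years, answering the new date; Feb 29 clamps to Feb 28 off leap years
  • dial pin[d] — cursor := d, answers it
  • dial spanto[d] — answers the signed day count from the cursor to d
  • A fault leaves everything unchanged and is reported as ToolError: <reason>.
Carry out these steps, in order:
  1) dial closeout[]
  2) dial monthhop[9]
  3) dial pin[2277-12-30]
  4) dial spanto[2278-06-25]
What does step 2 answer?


Act: dial closeout[]
Obs: 1982-01-31
Act: dial monthhop[n=9]
Obs: 1982-10-31
Act: dial pin[d=2277-12-30]
Obs: 2277-12-30
Act: dial spanto[d=2278-06-25]
Obs: 177

Answer: 1982-10-31


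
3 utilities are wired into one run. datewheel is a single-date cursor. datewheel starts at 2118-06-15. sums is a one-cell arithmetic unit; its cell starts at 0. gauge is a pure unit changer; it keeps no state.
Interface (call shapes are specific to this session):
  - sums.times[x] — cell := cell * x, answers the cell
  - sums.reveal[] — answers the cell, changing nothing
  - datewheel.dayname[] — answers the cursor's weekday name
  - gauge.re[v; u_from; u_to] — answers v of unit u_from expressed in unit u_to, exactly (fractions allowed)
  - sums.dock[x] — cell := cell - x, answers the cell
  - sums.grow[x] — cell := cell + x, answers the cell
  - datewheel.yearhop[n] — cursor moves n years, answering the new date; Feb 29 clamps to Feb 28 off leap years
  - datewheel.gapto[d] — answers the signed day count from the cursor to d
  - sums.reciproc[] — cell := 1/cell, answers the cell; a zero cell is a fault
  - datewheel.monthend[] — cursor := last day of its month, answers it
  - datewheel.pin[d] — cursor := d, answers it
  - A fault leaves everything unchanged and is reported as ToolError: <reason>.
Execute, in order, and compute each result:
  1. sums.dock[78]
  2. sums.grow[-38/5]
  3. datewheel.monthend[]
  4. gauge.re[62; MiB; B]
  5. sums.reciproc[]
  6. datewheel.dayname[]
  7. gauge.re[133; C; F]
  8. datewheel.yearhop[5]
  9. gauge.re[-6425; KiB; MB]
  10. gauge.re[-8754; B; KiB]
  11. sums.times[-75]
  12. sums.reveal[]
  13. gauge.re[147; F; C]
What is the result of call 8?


I call sums.dock on x→78, and observe -78.
Now I run sums.grow on x→-38/5, → -428/5.
I call datewheel.monthend(), → 2118-06-30.
I invoke gauge.re on v→62, u_from→MiB, u_to→B, which returns 65011712.
I run sums.reciproc: -5/428.
Using datewheel.dayname(), yielding Thursday.
Now I run gauge.re on v→133, u_from→C, u_to→F, and see 1357/5.
Now I run datewheel.yearhop on n→5, which returns 2123-06-30.
I run gauge.re on v→-6425, u_from→KiB, u_to→MB, — result: -4112/625.
Then gauge.re on v→-8754, u_from→B, u_to→KiB, giving -4377/512.
Now I run sums.times on x→-75, → 375/428.
I run sums.reveal(), giving 375/428.
Then gauge.re on v→147, u_from→F, u_to→C, and get 575/9.

Answer: 2123-06-30


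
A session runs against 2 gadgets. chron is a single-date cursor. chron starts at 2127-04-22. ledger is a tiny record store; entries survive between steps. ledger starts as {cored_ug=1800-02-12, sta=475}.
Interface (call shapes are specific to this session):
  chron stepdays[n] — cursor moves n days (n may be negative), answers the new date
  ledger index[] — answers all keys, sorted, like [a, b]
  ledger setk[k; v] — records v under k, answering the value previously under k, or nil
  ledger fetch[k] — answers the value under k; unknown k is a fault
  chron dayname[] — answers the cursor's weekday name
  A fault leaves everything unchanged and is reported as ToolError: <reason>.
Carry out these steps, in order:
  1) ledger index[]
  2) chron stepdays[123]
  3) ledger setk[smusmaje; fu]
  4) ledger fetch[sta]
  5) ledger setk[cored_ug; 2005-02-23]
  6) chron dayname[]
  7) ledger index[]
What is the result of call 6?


Answer: Saturday

Derivation:
-> ledger index()
<- [cored_ug, sta]
-> chron stepdays(n: 123)
<- 2127-08-23
-> ledger setk(k: smusmaje, v: fu)
<- nil
-> ledger fetch(k: sta)
<- 475
-> ledger setk(k: cored_ug, v: 2005-02-23)
<- 1800-02-12
-> chron dayname()
<- Saturday
-> ledger index()
<- [cored_ug, smusmaje, sta]


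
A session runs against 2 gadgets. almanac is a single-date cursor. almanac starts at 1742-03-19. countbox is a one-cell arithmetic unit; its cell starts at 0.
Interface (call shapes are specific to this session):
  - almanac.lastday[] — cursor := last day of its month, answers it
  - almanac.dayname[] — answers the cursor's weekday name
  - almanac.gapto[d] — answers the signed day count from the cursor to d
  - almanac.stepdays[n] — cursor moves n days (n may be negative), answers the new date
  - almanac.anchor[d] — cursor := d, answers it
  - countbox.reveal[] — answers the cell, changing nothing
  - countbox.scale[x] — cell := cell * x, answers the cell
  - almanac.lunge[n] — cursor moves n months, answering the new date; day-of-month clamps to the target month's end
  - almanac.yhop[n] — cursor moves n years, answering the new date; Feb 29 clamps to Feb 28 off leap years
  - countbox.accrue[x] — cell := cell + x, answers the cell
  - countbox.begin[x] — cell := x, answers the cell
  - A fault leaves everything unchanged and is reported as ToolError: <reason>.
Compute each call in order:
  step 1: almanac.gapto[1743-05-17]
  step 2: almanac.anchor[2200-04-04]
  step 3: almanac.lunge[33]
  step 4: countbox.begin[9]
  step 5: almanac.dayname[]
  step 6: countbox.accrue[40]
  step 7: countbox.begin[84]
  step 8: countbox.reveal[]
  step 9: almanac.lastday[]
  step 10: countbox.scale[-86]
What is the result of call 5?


I run gapto(d='1743-05-17'), giving 424.
Next I call anchor(d='2200-04-04'): 2200-04-04.
I try lunge(n='33'), yielding 2203-01-04.
Next I call begin(x='9'), and get 9.
Using dayname, which returns Tuesday.
Then accrue(x='40'), yielding 49.
Then begin(x='84'), which returns 84.
I run reveal, and get 84.
I call lastday(), which returns 2203-01-31.
I try scale(x='-86'), which returns -7224.

Answer: Tuesday


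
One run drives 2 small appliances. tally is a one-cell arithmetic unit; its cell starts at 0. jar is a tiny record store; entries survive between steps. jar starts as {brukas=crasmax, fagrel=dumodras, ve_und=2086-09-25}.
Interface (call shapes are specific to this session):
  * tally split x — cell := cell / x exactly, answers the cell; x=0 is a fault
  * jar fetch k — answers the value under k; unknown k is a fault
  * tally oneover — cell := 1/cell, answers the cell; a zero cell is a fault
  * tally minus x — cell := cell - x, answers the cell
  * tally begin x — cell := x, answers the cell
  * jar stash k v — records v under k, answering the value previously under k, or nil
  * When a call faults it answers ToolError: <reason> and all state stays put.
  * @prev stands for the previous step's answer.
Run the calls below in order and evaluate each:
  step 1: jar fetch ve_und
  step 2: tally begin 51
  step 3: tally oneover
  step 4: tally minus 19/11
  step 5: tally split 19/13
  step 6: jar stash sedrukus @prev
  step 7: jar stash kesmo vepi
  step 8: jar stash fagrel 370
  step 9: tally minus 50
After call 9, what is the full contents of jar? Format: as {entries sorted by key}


Answer: {brukas=crasmax, fagrel=370, kesmo=vepi, sedrukus=-12454/10659, ve_und=2086-09-25}

Derivation:
==> jar fetch(k: ve_und)
<== 2086-09-25
==> tally begin(x: 51)
<== 51
==> tally oneover()
<== 1/51
==> tally minus(x: 19/11)
<== -958/561
==> tally split(x: 19/13)
<== -12454/10659
==> jar stash(k: sedrukus, v: @prev)
<== nil
==> jar stash(k: kesmo, v: vepi)
<== nil
==> jar stash(k: fagrel, v: 370)
<== dumodras
==> tally minus(x: 50)
<== -545404/10659


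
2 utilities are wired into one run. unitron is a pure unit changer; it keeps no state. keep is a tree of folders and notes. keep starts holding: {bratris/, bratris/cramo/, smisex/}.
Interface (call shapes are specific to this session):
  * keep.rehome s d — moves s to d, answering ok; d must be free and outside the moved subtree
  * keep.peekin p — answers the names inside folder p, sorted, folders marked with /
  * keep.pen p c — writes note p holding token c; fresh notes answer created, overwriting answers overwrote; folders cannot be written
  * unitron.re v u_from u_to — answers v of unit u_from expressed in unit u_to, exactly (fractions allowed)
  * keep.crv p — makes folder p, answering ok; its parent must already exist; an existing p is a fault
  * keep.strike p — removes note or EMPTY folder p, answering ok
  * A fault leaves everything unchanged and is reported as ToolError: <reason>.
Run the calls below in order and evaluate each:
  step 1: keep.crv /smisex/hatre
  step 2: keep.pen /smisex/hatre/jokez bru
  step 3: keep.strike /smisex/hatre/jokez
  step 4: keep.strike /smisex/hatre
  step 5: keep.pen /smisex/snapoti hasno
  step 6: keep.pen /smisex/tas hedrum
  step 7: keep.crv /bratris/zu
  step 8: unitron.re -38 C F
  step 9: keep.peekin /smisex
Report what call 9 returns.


-- keep.crv(/smisex/hatre) ~> ok
-- keep.pen(/smisex/hatre/jokez, bru) ~> created
-- keep.strike(/smisex/hatre/jokez) ~> ok
-- keep.strike(/smisex/hatre) ~> ok
-- keep.pen(/smisex/snapoti, hasno) ~> created
-- keep.pen(/smisex/tas, hedrum) ~> created
-- keep.crv(/bratris/zu) ~> ok
-- unitron.re(-38, C, F) ~> -182/5
-- keep.peekin(/smisex) ~> [snapoti, tas]

Answer: [snapoti, tas]


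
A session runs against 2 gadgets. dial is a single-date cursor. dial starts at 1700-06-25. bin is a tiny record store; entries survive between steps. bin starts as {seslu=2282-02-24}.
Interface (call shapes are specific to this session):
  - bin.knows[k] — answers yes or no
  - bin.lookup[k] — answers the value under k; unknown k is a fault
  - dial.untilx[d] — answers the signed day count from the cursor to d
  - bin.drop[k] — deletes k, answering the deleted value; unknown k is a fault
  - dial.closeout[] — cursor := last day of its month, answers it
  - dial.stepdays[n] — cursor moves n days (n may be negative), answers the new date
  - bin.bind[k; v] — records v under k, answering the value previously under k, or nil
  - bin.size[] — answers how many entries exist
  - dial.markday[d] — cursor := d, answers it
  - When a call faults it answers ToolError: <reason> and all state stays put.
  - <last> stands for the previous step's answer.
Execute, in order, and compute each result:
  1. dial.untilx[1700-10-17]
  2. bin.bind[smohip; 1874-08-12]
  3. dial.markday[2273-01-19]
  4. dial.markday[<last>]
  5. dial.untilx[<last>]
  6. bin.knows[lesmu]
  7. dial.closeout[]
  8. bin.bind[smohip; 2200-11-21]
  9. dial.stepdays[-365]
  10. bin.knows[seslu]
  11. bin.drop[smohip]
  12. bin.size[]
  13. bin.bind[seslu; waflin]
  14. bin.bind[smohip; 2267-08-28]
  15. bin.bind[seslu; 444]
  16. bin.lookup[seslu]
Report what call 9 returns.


Answer: 2272-02-01

Derivation:
Step: dial.untilx[d='1700-10-17']
Result: 114
Step: bin.bind[k='smohip'; v='1874-08-12']
Result: nil
Step: dial.markday[d='2273-01-19']
Result: 2273-01-19
Step: dial.markday[d='<last>']
Result: 2273-01-19
Step: dial.untilx[d='<last>']
Result: 0
Step: bin.knows[k='lesmu']
Result: no
Step: dial.closeout[]
Result: 2273-01-31
Step: bin.bind[k='smohip'; v='2200-11-21']
Result: 1874-08-12
Step: dial.stepdays[n='-365']
Result: 2272-02-01
Step: bin.knows[k='seslu']
Result: yes
Step: bin.drop[k='smohip']
Result: 2200-11-21
Step: bin.size[]
Result: 1
Step: bin.bind[k='seslu'; v='waflin']
Result: 2282-02-24
Step: bin.bind[k='smohip'; v='2267-08-28']
Result: nil
Step: bin.bind[k='seslu'; v='444']
Result: waflin
Step: bin.lookup[k='seslu']
Result: 444


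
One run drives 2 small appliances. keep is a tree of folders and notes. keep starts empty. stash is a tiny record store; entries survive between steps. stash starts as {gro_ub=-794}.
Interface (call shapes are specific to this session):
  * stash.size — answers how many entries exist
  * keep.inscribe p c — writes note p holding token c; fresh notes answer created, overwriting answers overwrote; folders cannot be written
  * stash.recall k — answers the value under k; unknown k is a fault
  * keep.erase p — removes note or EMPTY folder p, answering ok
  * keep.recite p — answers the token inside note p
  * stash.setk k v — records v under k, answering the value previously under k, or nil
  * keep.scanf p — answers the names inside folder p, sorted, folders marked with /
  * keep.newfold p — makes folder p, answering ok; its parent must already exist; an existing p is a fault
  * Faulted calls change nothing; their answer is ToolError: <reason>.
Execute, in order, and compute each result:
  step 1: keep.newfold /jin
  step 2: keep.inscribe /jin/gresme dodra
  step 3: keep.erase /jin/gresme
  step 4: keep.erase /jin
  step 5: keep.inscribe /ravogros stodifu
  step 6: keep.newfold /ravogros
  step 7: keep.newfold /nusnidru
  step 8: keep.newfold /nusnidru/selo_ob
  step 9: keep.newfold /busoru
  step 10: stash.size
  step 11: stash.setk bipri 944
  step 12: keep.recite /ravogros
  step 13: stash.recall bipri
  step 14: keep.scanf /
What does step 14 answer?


$ newfold /jin
  ok
$ inscribe /jin/gresme dodra
  created
$ erase /jin/gresme
  ok
$ erase /jin
  ok
$ inscribe /ravogros stodifu
  created
$ newfold /ravogros
  ToolError: exists
$ newfold /nusnidru
  ok
$ newfold /nusnidru/selo_ob
  ok
$ newfold /busoru
  ok
$ size
  1
$ setk bipri 944
  nil
$ recite /ravogros
  stodifu
$ recall bipri
  944
$ scanf /
  [busoru/, nusnidru/, ravogros]

Answer: [busoru/, nusnidru/, ravogros]


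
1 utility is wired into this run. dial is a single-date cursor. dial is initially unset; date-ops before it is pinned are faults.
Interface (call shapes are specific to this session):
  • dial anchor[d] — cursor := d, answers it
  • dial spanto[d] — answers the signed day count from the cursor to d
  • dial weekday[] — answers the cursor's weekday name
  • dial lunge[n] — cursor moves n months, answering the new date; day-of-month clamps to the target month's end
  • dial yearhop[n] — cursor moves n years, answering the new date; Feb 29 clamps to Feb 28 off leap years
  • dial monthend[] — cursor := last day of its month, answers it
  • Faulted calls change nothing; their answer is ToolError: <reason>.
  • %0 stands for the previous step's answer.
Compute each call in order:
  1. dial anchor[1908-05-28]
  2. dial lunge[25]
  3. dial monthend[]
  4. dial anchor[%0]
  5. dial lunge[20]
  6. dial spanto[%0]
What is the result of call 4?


% 1. dial anchor(d→1908-05-28) == 1908-05-28
% 2. dial lunge(n→25) == 1910-06-28
% 3. dial monthend() == 1910-06-30
% 4. dial anchor(d→%0) == 1910-06-30
% 5. dial lunge(n→20) == 1912-02-29
% 6. dial spanto(d→%0) == 0

Answer: 1910-06-30


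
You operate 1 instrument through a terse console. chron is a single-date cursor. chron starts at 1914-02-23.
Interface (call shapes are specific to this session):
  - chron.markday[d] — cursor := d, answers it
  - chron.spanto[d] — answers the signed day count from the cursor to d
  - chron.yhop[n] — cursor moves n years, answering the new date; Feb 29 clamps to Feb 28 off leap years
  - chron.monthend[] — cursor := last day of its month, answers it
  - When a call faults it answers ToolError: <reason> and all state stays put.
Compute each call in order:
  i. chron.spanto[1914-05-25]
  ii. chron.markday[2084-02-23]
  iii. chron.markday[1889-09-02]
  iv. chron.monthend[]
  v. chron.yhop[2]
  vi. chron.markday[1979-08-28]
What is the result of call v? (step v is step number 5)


Answer: 1891-09-30

Derivation:
-- 1. spanto(d→1914-05-25) -> 91
-- 2. markday(d→2084-02-23) -> 2084-02-23
-- 3. markday(d→1889-09-02) -> 1889-09-02
-- 4. monthend() -> 1889-09-30
-- 5. yhop(n→2) -> 1891-09-30
-- 6. markday(d→1979-08-28) -> 1979-08-28


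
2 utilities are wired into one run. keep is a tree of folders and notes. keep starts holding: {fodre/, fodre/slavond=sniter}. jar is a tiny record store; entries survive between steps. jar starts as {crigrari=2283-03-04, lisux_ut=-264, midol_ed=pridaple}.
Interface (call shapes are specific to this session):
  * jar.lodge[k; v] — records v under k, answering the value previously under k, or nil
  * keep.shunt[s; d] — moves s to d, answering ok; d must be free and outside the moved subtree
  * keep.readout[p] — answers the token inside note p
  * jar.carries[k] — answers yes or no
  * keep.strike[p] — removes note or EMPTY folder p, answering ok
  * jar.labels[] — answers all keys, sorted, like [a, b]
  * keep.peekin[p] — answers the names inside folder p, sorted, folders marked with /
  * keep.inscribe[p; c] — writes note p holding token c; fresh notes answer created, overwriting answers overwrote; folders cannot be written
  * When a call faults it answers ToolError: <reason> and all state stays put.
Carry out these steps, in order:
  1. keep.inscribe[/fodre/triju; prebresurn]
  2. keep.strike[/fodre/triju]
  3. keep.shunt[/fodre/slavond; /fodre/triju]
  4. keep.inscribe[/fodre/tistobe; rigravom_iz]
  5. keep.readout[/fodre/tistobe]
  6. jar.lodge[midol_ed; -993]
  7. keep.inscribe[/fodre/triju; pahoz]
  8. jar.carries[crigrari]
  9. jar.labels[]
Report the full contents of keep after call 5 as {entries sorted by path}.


Answer: {fodre/, fodre/tistobe=rigravom_iz, fodre/triju=sniter}

Derivation:
$ inscribe p='/fodre/triju' c='prebresurn'
:: created
$ strike p='/fodre/triju'
:: ok
$ shunt s='/fodre/slavond' d='/fodre/triju'
:: ok
$ inscribe p='/fodre/tistobe' c='rigravom_iz'
:: created
$ readout p='/fodre/tistobe'
:: rigravom_iz
$ lodge k='midol_ed' v='-993'
:: pridaple
$ inscribe p='/fodre/triju' c='pahoz'
:: overwrote
$ carries k='crigrari'
:: yes
$ labels
:: [crigrari, lisux_ut, midol_ed]


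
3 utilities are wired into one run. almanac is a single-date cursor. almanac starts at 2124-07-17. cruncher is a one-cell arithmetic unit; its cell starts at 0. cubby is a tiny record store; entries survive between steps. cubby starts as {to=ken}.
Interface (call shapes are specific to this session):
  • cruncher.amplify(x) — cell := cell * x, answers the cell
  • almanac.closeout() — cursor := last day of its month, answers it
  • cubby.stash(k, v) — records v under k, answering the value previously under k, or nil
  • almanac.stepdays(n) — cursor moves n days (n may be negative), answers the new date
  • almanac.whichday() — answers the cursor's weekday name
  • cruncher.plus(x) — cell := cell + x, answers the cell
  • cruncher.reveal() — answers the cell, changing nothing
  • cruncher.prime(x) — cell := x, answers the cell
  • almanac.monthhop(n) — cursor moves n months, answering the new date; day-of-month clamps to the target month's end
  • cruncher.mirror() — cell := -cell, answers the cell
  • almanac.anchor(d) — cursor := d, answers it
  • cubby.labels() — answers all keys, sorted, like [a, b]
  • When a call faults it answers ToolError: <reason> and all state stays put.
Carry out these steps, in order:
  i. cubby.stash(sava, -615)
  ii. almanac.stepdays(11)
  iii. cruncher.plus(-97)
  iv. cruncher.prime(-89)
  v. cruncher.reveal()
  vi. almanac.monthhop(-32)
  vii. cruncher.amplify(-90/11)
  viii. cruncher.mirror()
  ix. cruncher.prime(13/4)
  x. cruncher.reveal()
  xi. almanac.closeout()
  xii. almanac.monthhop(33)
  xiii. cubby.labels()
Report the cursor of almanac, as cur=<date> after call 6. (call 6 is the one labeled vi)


Answer: cur=2121-11-28

Derivation:
$ cubby.stash sava -615
[out] nil
$ almanac.stepdays 11
[out] 2124-07-28
$ cruncher.plus -97
[out] -97
$ cruncher.prime -89
[out] -89
$ cruncher.reveal
[out] -89
$ almanac.monthhop -32
[out] 2121-11-28
$ cruncher.amplify -90/11
[out] 8010/11
$ cruncher.mirror
[out] -8010/11
$ cruncher.prime 13/4
[out] 13/4
$ cruncher.reveal
[out] 13/4
$ almanac.closeout
[out] 2121-11-30
$ almanac.monthhop 33
[out] 2124-08-30
$ cubby.labels
[out] [sava, to]


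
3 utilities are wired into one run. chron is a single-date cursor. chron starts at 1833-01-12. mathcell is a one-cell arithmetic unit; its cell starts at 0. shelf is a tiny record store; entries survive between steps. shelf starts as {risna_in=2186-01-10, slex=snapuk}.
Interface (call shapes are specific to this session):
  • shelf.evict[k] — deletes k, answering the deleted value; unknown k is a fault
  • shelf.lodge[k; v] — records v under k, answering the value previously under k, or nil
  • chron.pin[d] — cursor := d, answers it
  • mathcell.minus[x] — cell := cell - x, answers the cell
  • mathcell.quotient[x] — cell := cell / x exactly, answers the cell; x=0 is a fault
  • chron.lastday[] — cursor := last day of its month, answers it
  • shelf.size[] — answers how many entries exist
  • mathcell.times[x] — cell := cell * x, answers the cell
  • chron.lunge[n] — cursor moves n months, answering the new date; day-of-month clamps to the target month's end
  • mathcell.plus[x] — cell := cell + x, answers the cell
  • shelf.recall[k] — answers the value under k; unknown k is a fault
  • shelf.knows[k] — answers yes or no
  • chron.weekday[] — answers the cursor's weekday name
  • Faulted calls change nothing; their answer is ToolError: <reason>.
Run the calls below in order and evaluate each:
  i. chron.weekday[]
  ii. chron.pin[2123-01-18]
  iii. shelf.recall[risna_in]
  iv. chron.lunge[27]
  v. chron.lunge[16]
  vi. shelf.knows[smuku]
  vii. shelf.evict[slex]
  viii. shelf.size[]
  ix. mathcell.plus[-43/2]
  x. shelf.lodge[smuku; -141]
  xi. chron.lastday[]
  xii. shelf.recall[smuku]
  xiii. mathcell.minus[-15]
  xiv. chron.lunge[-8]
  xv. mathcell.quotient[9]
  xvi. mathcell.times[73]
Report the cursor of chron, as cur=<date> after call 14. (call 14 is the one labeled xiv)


I call chron.weekday(), and get Saturday.
I run chron.pin(d: 2123-01-18), and get 2123-01-18.
I call shelf.recall(k: risna_in), and see 2186-01-10.
I use chron.lunge(n: 27), — result: 2125-04-18.
I use chron.lunge(n: 16), and see 2126-08-18.
I invoke shelf.knows(k: smuku), giving no.
I call shelf.evict(k: slex), — result: snapuk.
Invoking shelf.size(), — result: 1.
I invoke mathcell.plus(x: -43/2), giving -43/2.
I run shelf.lodge(k: smuku, v: -141), and observe nil.
Using chron.lastday(), and observe 2126-08-31.
I use shelf.recall(k: smuku), → -141.
Now I run mathcell.minus(x: -15): -13/2.
Using chron.lunge(n: -8), yielding 2125-12-31.
I run mathcell.quotient(x: 9): -13/18.
I try mathcell.times(x: 73), and see -949/18.

Answer: cur=2125-12-31


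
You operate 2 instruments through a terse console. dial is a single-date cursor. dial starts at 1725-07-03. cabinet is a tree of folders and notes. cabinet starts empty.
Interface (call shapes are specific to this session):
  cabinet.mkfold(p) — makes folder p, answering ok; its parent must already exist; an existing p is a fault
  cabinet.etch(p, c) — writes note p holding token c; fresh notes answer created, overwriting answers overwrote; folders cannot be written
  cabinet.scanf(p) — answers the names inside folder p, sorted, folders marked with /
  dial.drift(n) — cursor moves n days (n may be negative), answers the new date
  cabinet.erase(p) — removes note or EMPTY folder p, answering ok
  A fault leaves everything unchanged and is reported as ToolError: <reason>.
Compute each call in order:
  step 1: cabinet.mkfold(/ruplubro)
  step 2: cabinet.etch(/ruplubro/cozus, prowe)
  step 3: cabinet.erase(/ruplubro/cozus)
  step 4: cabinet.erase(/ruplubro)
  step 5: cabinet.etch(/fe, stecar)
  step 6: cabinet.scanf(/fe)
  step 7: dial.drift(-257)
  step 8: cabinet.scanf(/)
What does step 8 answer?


I call cabinet.mkfold using p→/ruplubro: ok.
I try cabinet.etch using p→/ruplubro/cozus, c→prowe, yielding created.
I use cabinet.erase using p→/ruplubro/cozus, — result: ok.
Invoking cabinet.erase using p→/ruplubro, yielding ok.
I try cabinet.etch using p→/fe, c→stecar: created.
Invoking cabinet.scanf using p→/fe, yielding ToolError: not a directory.
I try dial.drift using n→-257, → 1724-10-19.
I try cabinet.scanf using p→/, which returns [fe].

Answer: [fe]


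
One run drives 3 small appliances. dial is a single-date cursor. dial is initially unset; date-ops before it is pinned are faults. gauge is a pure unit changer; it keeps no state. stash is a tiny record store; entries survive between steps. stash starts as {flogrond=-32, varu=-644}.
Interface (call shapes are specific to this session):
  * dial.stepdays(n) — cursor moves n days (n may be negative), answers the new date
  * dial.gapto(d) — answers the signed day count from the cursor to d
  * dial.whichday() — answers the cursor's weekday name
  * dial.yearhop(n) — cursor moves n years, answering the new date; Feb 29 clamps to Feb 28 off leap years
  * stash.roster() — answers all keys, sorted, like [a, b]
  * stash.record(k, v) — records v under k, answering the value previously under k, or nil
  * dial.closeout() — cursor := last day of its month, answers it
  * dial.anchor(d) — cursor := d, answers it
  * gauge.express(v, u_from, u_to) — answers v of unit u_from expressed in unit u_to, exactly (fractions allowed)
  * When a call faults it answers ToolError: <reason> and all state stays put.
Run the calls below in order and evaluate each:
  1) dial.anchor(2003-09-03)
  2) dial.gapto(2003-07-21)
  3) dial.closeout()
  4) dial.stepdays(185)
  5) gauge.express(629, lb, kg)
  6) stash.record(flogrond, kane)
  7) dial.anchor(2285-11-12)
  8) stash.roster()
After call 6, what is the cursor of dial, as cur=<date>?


Answer: cur=2004-04-02

Derivation:
I use dial.anchor(d→2003-09-03), yielding 2003-09-03.
Now I run dial.gapto(d→2003-07-21), → -44.
Using dial.closeout(), and see 2003-09-30.
I try dial.stepdays(n→185), → 2004-04-02.
Now I run gauge.express(v→629, u_from→lb, u_to→kg), and see 28530960073/100000000.
Now I run stash.record(k→flogrond, v→kane), and get -32.
Invoking dial.anchor(d→2285-11-12), yielding 2285-11-12.
I try stash.roster, which returns [flogrond, varu].


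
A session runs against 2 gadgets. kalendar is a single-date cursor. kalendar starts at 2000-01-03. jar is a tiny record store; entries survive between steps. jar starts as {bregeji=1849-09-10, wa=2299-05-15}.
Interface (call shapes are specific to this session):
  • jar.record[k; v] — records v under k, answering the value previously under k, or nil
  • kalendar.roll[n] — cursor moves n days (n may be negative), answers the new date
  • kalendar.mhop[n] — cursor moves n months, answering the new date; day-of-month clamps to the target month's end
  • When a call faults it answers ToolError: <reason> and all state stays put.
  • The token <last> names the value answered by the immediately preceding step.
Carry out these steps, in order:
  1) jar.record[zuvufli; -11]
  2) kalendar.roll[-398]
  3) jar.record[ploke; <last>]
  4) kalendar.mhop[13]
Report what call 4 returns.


-> jar.record(k: zuvufli, v: -11)
<- nil
-> kalendar.roll(n: -398)
<- 1998-12-01
-> jar.record(k: ploke, v: <last>)
<- nil
-> kalendar.mhop(n: 13)
<- 2000-01-01

Answer: 2000-01-01
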